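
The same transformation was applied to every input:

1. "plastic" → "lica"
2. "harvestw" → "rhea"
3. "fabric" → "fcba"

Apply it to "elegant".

geea

The pattern: sort the characters into reverse alphabetical order, then keep only the last 4 characters.
"elegant" → "tnlgeea" → "geea".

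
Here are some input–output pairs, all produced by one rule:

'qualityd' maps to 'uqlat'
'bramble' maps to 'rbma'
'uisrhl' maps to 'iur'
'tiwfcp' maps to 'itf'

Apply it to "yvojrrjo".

The rule is to swap each adjacent pair of characters (1↔2, 3↔4, ...), then delete the last 3 characters.
Applying both steps to "yvojrrjo": "vyjorroj", then "vyjor".

vyjor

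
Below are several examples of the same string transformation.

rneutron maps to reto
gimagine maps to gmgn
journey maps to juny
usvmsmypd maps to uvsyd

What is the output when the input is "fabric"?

fbi

The pattern: keep every other character starting from the first (positions 1st, 3rd, 5th, ...).
"fabric" → "fbi".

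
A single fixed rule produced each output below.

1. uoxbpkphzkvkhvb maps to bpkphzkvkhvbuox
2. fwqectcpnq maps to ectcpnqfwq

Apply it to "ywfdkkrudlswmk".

The rule is to move the first 3 characters to the end (rotate left by 3).
"ywfdkkrudlswmk" → "dkkrudlswmkywf".

dkkrudlswmkywf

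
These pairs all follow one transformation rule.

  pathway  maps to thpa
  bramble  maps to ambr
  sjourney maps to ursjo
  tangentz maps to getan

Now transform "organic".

The transformation: delete the last 3 characters, then move the last 2 characters to the front (rotate right by 2).
Starting from "organic": after the first operation, "orga"; after the second, "gaor".

gaor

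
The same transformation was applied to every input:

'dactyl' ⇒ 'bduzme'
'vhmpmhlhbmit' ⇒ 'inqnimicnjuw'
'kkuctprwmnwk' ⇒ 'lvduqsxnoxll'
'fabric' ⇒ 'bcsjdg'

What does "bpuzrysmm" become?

The rule is to move the first character to the end, then shift every letter 1 place forward in the alphabet (wrapping around).
"bpuzrysmm" → "puzrysmmb" → "qvasztnnc".

qvasztnnc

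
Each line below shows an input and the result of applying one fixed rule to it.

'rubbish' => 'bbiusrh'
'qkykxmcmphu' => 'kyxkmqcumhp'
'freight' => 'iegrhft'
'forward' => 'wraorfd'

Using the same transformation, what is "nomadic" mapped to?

Looking at the pairs, the operation is to move the first 3 characters to the end (rotate left by 3), then take characters alternately from the front and the back (1st, last, 2nd, 2nd-last, ...).
For "nomadic", step one produces "adicnom"; step two turns that into "amdoinc".
(Check on "rubbish": → "bishrub" → "bbiusrh" ✓)

amdoinc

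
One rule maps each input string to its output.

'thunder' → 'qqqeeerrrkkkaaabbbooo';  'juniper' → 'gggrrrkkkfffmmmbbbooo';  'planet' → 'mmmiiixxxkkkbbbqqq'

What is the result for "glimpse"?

The transformation: repeat every character 3 times, then shift every letter 3 places backward in the alphabet (wrapping around).
Applying both steps to "glimpse": "gggllliiimmmpppssseee", then "dddiiifffjjjmmmpppbbb".

dddiiifffjjjmmmpppbbb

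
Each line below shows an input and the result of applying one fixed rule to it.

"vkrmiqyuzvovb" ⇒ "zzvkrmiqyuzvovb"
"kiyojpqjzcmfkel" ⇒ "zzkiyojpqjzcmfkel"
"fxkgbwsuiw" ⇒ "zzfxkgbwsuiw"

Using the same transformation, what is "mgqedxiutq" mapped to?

Looking at the pairs, the operation is to prepend "zz".
On "mgqedxiutq" that produces "zzmgqedxiutq".

zzmgqedxiutq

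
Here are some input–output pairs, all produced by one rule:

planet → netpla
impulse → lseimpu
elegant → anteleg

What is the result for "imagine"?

ineimag

The pattern: move the last 3 characters to the front (rotate right by 3).
So "imagine" becomes "ineimag".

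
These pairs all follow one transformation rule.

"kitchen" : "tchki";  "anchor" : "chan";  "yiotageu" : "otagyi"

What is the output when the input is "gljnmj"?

jngl

The rule is to delete the last 2 characters, then move the first 2 characters to the end (rotate left by 2).
For "gljnmj", step one produces "gljn"; step two turns that into "jngl".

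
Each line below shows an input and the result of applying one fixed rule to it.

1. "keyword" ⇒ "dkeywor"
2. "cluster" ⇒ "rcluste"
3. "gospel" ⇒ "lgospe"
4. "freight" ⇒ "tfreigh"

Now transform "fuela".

Each output is the input with this applied: move the last character to the front.
"fuela" → "afuel".

afuel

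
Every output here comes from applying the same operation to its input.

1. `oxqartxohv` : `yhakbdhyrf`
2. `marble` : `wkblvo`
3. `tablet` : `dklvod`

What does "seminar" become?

cowsxkb

The rule is to shift every letter 10 places forward in the alphabet (wrapping around).
Applying that to "seminar" gives "cowsxkb".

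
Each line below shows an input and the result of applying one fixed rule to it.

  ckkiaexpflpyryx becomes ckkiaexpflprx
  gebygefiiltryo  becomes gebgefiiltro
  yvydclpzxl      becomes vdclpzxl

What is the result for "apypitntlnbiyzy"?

appitntlnbiz

Rule — remove every "y".
Doing the same to "apypitntlnbiyzy": "appitntlnbiz".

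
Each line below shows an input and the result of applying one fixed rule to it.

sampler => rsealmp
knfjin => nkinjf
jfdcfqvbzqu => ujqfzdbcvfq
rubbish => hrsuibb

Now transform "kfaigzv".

The rule is to take characters alternately from the front and the back (1st, last, 2nd, 2nd-last, ...), then swap each adjacent pair of characters (1↔2, 3↔4, ...).
For "kfaigzv" the result is "vkzfgai".

vkzfgai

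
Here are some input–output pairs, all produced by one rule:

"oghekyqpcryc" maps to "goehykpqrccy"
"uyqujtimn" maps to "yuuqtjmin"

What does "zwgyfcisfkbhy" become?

Each output is the input with this applied: swap each adjacent pair of characters (1↔2, 3↔4, ...).
Doing the same to "zwgyfcisfkbhy": "wzygcfsikfhby".

wzygcfsikfhby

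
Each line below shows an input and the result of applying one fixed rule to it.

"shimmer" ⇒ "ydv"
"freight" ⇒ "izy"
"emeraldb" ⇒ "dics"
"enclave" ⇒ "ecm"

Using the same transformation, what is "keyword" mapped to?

vni

The pattern: shift every letter 9 places backward in the alphabet (wrapping around), then keep every other character starting from the second (positions 2nd, 4th, 6th, ...).
For "keyword", step one produces "bvpnfiu"; step two turns that into "vni".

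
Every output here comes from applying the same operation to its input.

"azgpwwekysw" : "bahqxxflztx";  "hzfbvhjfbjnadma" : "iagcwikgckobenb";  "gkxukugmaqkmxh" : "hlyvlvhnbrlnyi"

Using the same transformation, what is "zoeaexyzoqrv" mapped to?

Rule — shift every letter 1 place forward in the alphabet (wrapping around).
On "zoeaexyzoqrv" that produces "apfbfyzaprsw".

apfbfyzaprsw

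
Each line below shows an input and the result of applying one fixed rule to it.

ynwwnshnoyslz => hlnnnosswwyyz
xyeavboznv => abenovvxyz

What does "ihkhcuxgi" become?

cghhiikux

The pattern: sort the characters into alphabetical order.
Applying that to "ihkhcuxgi" gives "cghhiikux".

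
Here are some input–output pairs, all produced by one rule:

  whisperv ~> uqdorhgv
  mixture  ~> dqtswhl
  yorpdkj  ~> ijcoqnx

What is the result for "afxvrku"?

tjquwez

The rule is to shift every letter 1 place backward in the alphabet (wrapping around), then reverse the string.
"afxvrku" → "zewuqjt" → "tjquwez".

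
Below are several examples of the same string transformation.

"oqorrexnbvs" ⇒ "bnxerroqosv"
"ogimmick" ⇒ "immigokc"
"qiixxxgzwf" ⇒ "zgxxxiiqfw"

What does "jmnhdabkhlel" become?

lhkbadhnmjle

The rule is to move the last 2 characters to the front (rotate right by 2), then reverse the string.
For "jmnhdabkhlel", step one produces "eljmnhdabkhl"; step two turns that into "lhkbadhnmjle".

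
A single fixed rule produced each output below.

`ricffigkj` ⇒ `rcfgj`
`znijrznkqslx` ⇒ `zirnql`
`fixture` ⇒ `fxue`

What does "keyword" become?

kyod

The pattern: keep every other character starting from the first (positions 1st, 3rd, 5th, ...).
For "keyword" the result is "kyod".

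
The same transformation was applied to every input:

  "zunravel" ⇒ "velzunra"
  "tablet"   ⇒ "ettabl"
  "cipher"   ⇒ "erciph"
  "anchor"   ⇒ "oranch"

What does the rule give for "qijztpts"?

In each case the input is transformed by: swap the front and back halves of the string, then move the first character to the end.
"qijztpts" → "tptsqijz" → "ptsqijzt".

ptsqijzt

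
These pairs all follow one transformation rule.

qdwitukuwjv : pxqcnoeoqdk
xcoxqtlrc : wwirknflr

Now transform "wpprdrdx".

rjjlxlxq

Rule — shift every letter 6 places backward in the alphabet (wrapping around), then swap the first and last characters.
So "wpprdrdx" becomes "rjjlxlxq".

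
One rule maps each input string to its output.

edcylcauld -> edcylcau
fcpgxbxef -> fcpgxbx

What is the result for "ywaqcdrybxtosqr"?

ywaqcdrybxtos

Looking at the pairs, the operation is to delete the last 2 characters.
Doing the same to "ywaqcdrybxtosqr": "ywaqcdrybxtos".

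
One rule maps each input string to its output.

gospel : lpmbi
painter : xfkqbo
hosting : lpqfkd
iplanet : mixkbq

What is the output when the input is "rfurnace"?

crokxzb

Rule — shift every letter 3 places backward in the alphabet (wrapping around), then delete the first character.
On "rfurnace": the first step gives "ocrokxzb", and the second then gives "crokxzb".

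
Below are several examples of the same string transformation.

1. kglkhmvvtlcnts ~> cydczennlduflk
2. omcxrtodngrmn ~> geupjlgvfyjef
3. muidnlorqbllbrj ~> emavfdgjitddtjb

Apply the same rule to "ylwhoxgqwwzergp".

Looking at the pairs, the operation is to shift every letter 8 places backward in the alphabet (wrapping around).
For "ylwhoxgqwwzergp" the result is "qdozgpyioorwjyh".

qdozgpyioorwjyh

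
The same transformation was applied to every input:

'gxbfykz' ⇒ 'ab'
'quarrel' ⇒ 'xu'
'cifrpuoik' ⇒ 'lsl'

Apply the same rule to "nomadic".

What's happening: shift every letter 3 places forward in the alphabet (wrapping around), then keep one character in every 3, starting at position 2 (positions 2nd, 5th, 8th, ...).
"nomadic" → "qrpdglf" → "rg".

rg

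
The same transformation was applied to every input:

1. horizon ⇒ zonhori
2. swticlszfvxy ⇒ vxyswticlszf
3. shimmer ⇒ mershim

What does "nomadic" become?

What's happening: move the last 3 characters to the front (rotate right by 3).
Doing the same to "nomadic": "dicnoma".

dicnoma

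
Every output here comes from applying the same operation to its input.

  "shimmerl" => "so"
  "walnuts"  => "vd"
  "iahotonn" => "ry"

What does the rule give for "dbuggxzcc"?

ehm

The transformation: shift every letter 10 places forward in the alphabet (wrapping around), then keep one character in every 3, starting at position 3 (positions 3rd, 6th, 9th, ...).
For "dbuggxzcc", step one produces "nleqqhjmm"; step two turns that into "ehm".
(Check on "iahotonn": → "skrydyxx" → "ry" ✓)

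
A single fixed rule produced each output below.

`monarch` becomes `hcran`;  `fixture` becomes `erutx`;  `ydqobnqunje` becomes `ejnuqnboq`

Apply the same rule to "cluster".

Each output is the input with this applied: reverse the string, then delete the last 2 characters.
Starting from "cluster": after the first operation, "retsulc"; after the second, "retsu".

retsu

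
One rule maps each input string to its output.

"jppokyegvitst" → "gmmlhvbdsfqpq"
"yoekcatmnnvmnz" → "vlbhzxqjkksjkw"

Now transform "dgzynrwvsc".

adwvkotspz

The pattern: shift every letter 3 places backward in the alphabet (wrapping around).
Doing the same to "dgzynrwvsc": "adwvkotspz".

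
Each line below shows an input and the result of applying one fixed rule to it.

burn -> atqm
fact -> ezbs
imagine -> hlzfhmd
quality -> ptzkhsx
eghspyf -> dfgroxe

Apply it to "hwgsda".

Each output is the input with this applied: shift every letter 1 place backward in the alphabet (wrapping around).
For "hwgsda" the result is "gvfrcz".

gvfrcz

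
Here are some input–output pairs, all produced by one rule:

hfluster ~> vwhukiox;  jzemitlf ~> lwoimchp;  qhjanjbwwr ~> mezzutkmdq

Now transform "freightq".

The pattern: swap the front and back halves of the string, then shift every letter 3 places forward in the alphabet (wrapping around).
For "freightq", step one produces "ghtqfrei"; step two turns that into "jkwtiuhl".

jkwtiuhl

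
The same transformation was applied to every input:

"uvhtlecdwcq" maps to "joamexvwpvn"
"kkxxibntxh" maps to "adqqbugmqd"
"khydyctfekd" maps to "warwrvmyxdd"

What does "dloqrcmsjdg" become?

zehjkvflcww

The pattern: shift every letter 7 places backward in the alphabet (wrapping around), then swap the first and last characters.
Starting from "dloqrcmsjdg": after the first operation, "wehjkvflcwz"; after the second, "zehjkvflcww".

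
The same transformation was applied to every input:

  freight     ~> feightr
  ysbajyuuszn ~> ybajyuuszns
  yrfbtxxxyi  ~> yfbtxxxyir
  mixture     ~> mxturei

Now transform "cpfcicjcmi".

The rule is to move the first character to the end, then swap the first and last characters.
So "cpfcicjcmi" becomes "cfcicjcmip".

cfcicjcmip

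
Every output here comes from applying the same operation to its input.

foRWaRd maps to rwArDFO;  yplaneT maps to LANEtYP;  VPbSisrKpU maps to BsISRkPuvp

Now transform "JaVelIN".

In each case the input is transformed by: flip the case of every letter, then move the first 2 characters to the end (rotate left by 2).
On "JaVelIN" that produces "vELinjA".

vELinjA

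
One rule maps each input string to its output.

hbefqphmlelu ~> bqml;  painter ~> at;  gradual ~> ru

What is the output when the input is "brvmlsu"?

rl

The transformation: keep one character in every 3, starting at position 2 (positions 2nd, 5th, 8th, ...).
"brvmlsu" → "rl".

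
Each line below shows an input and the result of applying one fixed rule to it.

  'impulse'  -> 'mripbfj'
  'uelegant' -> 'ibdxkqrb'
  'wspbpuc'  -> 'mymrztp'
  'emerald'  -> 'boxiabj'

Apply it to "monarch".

In each case the input is transformed by: shift every letter 3 places backward in the alphabet (wrapping around), then move the first 2 characters to the end (rotate left by 2).
Working it through for "monarch": intermediate "jlkxoze", final "kxozejl".

kxozejl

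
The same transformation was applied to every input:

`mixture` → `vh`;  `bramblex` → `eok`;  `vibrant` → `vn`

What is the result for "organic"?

Each output is the input with this applied: shift every letter 13 places forward in the alphabet (wrapping around) — i.e. ROT13, then keep one character in every 3, starting at position 2 (positions 2nd, 5th, 8th, ...).
For "organic", step one produces "betnavp"; step two turns that into "ea".

ea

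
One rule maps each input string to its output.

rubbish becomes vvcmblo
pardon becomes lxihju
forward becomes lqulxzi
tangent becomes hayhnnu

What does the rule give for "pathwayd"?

The rule is to move the first 2 characters to the end (rotate left by 2), then shift every letter 6 places backward in the alphabet (wrapping around).
Starting from "pathwayd": after the first operation, "thwaydpa"; after the second, "nbqusxju".

nbqusxju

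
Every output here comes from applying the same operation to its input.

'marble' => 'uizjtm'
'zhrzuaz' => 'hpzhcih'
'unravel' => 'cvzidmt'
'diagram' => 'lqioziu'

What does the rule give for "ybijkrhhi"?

gjqrszppq

What's happening: shift every letter 8 places forward in the alphabet (wrapping around).
Applying that to "ybijkrhhi" gives "gjqrszppq".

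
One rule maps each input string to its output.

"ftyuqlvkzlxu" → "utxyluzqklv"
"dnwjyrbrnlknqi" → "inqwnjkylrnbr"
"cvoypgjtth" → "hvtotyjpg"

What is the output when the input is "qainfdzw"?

wazidnf

The pattern: take characters alternately from the front and the back (1st, last, 2nd, 2nd-last, ...), then delete the first character.
Applying that to "qainfdzw" gives "wazidnf".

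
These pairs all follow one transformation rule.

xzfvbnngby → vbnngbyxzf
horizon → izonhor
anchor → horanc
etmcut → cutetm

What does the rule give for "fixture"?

What's happening: move the first 3 characters to the end (rotate left by 3).
For "fixture" the result is "turefix".

turefix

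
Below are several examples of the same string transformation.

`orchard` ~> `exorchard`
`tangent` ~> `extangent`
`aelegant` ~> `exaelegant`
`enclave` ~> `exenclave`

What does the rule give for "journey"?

The pattern: prepend "ex".
Doing the same to "journey": "exjourney".

exjourney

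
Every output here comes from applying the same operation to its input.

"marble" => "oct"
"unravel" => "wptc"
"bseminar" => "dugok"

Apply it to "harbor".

Rule — delete the last 3 characters, then shift every letter 2 places forward in the alphabet (wrapping around).
For "harbor", step one produces "har"; step two turns that into "jct".

jct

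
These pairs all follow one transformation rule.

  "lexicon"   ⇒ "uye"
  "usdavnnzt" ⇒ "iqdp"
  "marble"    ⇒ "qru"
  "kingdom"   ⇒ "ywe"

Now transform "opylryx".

In each case the input is transformed by: shift every letter 10 places backward in the alphabet (wrapping around), then keep every other character starting from the second (positions 2nd, 4th, 6th, ...).
"opylryx" → "efobhon" → "fbo".
(Check on "lexicon": → "bunysed" → "uye" ✓)

fbo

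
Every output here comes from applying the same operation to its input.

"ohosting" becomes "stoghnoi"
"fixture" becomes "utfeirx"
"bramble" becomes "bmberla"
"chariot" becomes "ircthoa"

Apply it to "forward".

In each case the input is transformed by: take characters alternately from the front and the back (1st, last, 2nd, 2nd-last, ...), then move the last 2 characters to the front (rotate right by 2).
For "forward" the result is "awfdorr".

awfdorr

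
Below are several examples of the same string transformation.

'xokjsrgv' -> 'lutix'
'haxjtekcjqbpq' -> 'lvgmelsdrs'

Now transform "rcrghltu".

ijnvw

The pattern: shift every letter 2 places forward in the alphabet (wrapping around), then delete the first 3 characters.
On "rcrghltu": the first step gives "tetijnvw", and the second then gives "ijnvw".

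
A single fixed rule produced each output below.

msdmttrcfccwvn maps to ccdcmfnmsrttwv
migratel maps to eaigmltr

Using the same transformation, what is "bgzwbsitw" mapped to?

Rule — sort the characters into alphabetical order, then swap each adjacent pair of characters (1↔2, 3↔4, ...).
Doing the same to "bgzwbsitw": "bbigtswwz".

bbigtswwz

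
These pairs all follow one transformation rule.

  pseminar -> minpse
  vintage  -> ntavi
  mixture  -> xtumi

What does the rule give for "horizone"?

izohor

The rule is to delete the last 2 characters, then move the last 3 characters to the front (rotate right by 3).
For "horizone", step one produces "horizo"; step two turns that into "izohor".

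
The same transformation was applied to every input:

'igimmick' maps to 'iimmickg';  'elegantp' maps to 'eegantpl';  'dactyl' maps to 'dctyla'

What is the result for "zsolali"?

zolalis

The transformation: move the first character to the end, then swap the first and last characters.
For "zsolali", step one produces "solaliz"; step two turns that into "zolalis".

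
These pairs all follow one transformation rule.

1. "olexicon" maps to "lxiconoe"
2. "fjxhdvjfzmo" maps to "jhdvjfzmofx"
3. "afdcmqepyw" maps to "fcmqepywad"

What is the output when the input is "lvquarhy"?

Looking at the pairs, the operation is to move the first 2 characters to the end (rotate left by 2), then swap the first and last characters.
Working it through for "lvquarhy": intermediate "quarhylv", final "vuarhylq".

vuarhylq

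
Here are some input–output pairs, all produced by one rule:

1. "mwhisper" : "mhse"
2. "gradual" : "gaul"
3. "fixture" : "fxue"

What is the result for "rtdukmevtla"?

rdketa

What's happening: keep every other character starting from the first (positions 1st, 3rd, 5th, ...).
So "rtdukmevtla" becomes "rdketa".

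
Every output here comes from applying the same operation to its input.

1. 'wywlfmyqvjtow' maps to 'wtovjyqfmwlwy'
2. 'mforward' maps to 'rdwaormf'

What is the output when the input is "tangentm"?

In each case the input is transformed by: swap each adjacent pair of characters (1↔2, 3↔4, ...), then reverse the string.
For "tangentm", step one produces "atgnnemt"; step two turns that into "tmenngta".

tmenngta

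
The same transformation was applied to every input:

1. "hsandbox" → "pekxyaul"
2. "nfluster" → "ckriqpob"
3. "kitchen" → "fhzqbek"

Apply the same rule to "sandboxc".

xpaklyzu

The pattern: swap each adjacent pair of characters (1↔2, 3↔4, ...), then shift every letter 3 places backward in the alphabet (wrapping around).
For "sandboxc" the result is "xpaklyzu".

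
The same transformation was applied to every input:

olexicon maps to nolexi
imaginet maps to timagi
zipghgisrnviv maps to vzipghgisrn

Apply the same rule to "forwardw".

wforwa

The transformation: move the last character to the front, then delete the last 2 characters.
Starting from "forwardw": after the first operation, "wforward"; after the second, "wforwa".
(Check on "zipghgisrnviv": → "vzipghgisrnvi" → "vzipghgisrn" ✓)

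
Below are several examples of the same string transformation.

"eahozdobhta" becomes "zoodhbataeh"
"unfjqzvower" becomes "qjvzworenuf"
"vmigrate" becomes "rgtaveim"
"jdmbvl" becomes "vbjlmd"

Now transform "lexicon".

In each case the input is transformed by: move the first 3 characters to the end (rotate left by 3), then swap each adjacent pair of characters (1↔2, 3↔4, ...).
Working it through for "lexicon": intermediate "iconlex", final "cinoelx".
(Check on "jdmbvl": → "bvljdm" → "vbjlmd" ✓)

cinoelx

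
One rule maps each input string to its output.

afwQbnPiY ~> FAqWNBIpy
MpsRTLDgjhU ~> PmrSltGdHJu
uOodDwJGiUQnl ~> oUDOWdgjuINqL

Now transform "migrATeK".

Rule — flip the case of every letter, then swap each adjacent pair of characters (1↔2, 3↔4, ...).
For "migrATeK", step one produces "MIGRatEk"; step two turns that into "IMRGtakE".

IMRGtakE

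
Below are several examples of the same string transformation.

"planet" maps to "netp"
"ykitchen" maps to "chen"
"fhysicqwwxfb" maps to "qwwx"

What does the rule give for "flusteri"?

teri

Rule — swap the front and back halves of the string, then keep only the first 4 characters.
On "flusteri": the first step gives "teriflus", and the second then gives "teri".
(Check on "fhysicqwwxfb": → "qwwxfbfhysic" → "qwwx" ✓)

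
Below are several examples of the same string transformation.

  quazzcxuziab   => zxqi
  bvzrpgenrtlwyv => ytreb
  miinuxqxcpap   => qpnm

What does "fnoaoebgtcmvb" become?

fcbba

The rule is to keep one character in every 3, starting at position 1 (positions 1st, 4th, 7th, ...), then sort the characters into reverse alphabetical order.
"fnoaoebgtcmvb" → "fabcb" → "fcbba".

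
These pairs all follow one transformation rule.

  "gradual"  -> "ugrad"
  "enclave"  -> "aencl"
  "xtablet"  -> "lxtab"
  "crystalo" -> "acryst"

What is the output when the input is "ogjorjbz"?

jogjor

The pattern: delete the last 2 characters, then move the last character to the front.
On "ogjorjbz": the first step gives "ogjorj", and the second then gives "jogjor".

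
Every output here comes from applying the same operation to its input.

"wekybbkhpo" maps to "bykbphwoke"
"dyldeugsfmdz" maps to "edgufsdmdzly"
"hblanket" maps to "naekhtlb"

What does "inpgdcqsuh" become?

dgqcusihpn

The rule is to move the first 3 characters to the end (rotate left by 3), then swap each adjacent pair of characters (1↔2, 3↔4, ...).
Starting from "inpgdcqsuh": after the first operation, "gdcqsuhinp"; after the second, "dgqcusihpn".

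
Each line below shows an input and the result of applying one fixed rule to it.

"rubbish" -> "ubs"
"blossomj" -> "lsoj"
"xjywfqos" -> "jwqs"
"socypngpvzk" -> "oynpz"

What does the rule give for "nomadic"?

The transformation: keep every other character starting from the second (positions 2nd, 4th, 6th, ...).
Doing the same to "nomadic": "oai".

oai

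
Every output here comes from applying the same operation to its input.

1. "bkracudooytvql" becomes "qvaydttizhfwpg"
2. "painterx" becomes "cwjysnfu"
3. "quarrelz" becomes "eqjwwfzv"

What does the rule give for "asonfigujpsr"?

Rule — shift every letter 5 places forward in the alphabet (wrapping around), then reverse the string.
Doing the same to "asonfigujpsr": "wxuozlnkstxf".

wxuozlnkstxf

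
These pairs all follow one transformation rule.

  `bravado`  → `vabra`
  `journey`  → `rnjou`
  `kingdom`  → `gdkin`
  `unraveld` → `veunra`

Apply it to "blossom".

ssblo

What's happening: delete the last 2 characters, then move the last 2 characters to the front (rotate right by 2).
Starting from "blossom": after the first operation, "bloss"; after the second, "ssblo".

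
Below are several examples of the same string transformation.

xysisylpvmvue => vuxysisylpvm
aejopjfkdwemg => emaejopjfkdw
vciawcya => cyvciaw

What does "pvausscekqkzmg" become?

zmpvausscekqk

The transformation: delete the last character, then move the last 2 characters to the front (rotate right by 2).
Starting from "pvausscekqkzmg": after the first operation, "pvausscekqkzm"; after the second, "zmpvausscekqk".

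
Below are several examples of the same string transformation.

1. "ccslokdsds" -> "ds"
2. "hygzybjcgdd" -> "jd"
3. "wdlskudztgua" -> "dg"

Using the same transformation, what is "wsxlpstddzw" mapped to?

tz

Rule — keep one character in every 3, starting at position 1 (positions 1st, 4th, 7th, ...), then keep only the last 2 characters.
"wsxlpstddzw" → "wltz" → "tz".
(Check on "hygzybjcgdd": → "hzjd" → "jd" ✓)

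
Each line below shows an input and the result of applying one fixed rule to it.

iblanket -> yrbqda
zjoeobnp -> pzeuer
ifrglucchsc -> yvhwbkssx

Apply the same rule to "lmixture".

bcynjk

The rule is to shift every letter 10 places backward in the alphabet (wrapping around), then delete the last 2 characters.
Starting from "lmixture": after the first operation, "bcynjkhu"; after the second, "bcynjk".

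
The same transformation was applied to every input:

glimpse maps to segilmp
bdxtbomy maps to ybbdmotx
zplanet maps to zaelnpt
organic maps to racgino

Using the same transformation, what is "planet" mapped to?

The transformation: sort the characters into alphabetical order, then move the last character to the front.
"planet" → "aelnpt" → "taelnp".

taelnp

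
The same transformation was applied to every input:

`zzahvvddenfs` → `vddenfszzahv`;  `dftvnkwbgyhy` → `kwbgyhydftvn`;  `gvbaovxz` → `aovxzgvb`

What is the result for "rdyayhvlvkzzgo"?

What's happening: move the last character to the front, then swap the front and back halves of the string.
Working it through for "rdyayhvlvkzzgo": intermediate "ordyayhvlvkzzg", final "vlvkzzgordyayh".

vlvkzzgordyayh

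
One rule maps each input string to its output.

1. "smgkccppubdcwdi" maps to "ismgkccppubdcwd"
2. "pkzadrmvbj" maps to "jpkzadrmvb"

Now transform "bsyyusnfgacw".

wbsyyusnfgac

Rule — move the last character to the front.
For "bsyyusnfgacw" the result is "wbsyyusnfgac".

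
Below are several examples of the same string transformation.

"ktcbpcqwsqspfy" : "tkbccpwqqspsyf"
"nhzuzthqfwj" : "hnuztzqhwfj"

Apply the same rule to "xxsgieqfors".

xxgseifqros

In each case the input is transformed by: swap each adjacent pair of characters (1↔2, 3↔4, ...).
On "xxsgieqfors" that produces "xxgseifqros".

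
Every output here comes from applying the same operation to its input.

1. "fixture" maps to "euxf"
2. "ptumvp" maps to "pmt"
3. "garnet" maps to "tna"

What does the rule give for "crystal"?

ltyc

Rule — reverse the string, then keep every other character starting from the first (positions 1st, 3rd, 5th, ...).
For "crystal", step one produces "latsyrc"; step two turns that into "ltyc".
(Check on "fixture": → "erutxif" → "euxf" ✓)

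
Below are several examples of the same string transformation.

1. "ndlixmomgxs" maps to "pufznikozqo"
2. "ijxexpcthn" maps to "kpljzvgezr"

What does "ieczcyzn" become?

kpgbeabe

Rule — take characters alternately from the front and the back (1st, last, 2nd, 2nd-last, ...), then shift every letter 2 places forward in the alphabet (wrapping around).
Working it through for "ieczcyzn": intermediate "inezcyzc", final "kpgbeabe".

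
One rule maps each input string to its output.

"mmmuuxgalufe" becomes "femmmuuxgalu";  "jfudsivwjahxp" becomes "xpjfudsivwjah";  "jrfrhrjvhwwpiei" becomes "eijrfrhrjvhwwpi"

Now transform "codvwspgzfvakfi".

ficodvwspgzfvak

What's happening: move the last 2 characters to the front (rotate right by 2).
"codvwspgzfvakfi" → "ficodvwspgzfvak".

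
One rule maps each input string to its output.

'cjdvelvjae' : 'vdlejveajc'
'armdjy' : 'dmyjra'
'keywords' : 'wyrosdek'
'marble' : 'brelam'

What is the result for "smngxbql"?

gnbxlqms

The pattern: move the first 2 characters to the end (rotate left by 2), then swap each adjacent pair of characters (1↔2, 3↔4, ...).
Starting from "smngxbql": after the first operation, "ngxbqlsm"; after the second, "gnbxlqms".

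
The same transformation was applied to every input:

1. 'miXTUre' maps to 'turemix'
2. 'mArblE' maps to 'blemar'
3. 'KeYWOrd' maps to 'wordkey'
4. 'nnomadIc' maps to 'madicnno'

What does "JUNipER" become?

iperjun

The rule is to move the first 3 characters to the end (rotate left by 3), then convert every letter to lowercase.
Applying both steps to "JUNipER": "ipERJUN", then "iperjun".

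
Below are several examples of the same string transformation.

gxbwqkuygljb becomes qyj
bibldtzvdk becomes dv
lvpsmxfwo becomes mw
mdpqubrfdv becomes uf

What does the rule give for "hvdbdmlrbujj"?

drj

Each output is the input with this applied: delete the first 2 characters, then keep one character in every 3, starting at position 3 (positions 3rd, 6th, 9th, ...).
On "hvdbdmlrbujj": the first step gives "dbdmlrbujj", and the second then gives "drj".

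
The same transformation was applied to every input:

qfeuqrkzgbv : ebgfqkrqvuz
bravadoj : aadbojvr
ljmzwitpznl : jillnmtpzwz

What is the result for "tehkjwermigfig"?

The pattern: sort the characters into alphabetical order, then swap each adjacent pair of characters (1↔2, 3↔4, ...).
"tehkjwermigfig" → "eefgghiijkmrtw" → "eegfhgiikjrmwt".

eegfhgiikjrmwt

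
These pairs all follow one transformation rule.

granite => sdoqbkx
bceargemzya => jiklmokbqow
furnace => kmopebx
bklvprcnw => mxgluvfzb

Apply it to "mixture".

The transformation: move the last 3 characters to the front (rotate right by 3), then shift every letter 10 places forward in the alphabet (wrapping around).
"mixture" → "uremixt" → "ebowshd".

ebowshd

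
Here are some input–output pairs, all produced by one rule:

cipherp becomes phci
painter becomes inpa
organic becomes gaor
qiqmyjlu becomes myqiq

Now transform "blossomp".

What's happening: delete the last 3 characters, then move the last 2 characters to the front (rotate right by 2).
"blossomp" → "bloss" → "ssblo".

ssblo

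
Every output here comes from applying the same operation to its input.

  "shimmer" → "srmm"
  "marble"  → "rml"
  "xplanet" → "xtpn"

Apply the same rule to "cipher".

rpi

Each output is the input with this applied: sort the characters into reverse alphabetical order, then delete the last 3 characters.
Applying both steps to "cipher": "rpihec", then "rpi".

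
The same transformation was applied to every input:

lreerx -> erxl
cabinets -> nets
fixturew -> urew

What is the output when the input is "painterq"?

terq

The transformation: swap the front and back halves of the string, then keep only the first 4 characters.
"painterq" → "terqpain" → "terq".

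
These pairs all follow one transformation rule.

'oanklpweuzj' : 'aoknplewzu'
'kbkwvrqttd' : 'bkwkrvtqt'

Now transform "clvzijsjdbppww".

lczvjijsbdppw

The transformation: delete the last character, then swap each adjacent pair of characters (1↔2, 3↔4, ...).
Working it through for "clvzijsjdbppww": intermediate "clvzijsjdbppw", final "lczvjijsbdppw".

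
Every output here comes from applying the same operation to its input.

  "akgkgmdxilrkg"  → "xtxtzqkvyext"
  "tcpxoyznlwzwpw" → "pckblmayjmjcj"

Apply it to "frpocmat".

ecbpzng

In each case the input is transformed by: delete the first character, then shift every letter 13 places forward in the alphabet (wrapping around) — i.e. ROT13.
"frpocmat" → "rpocmat" → "ecbpzng".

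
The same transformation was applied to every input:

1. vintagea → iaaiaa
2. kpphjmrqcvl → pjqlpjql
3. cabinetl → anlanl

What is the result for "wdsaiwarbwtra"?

Each output is the input with this applied: keep one character in every 3, starting at position 2 (positions 2nd, 5th, 8th, ...), then write the whole string twice.
"wdsaiwarbwtra" → "dirt" → "dirtdirt".

dirtdirt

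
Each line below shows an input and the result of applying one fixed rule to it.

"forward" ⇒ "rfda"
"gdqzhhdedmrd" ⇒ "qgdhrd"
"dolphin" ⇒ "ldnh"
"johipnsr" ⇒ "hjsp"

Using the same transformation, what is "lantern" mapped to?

nlne

In each case the input is transformed by: keep every other character starting from the first (positions 1st, 3rd, 5th, ...), then swap each adjacent pair of characters (1↔2, 3↔4, ...).
Starting from "lantern": after the first operation, "lnen"; after the second, "nlne".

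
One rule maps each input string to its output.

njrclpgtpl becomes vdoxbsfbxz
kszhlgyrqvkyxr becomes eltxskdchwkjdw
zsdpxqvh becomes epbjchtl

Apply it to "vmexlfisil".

yqjxrueuxh

The pattern: shift every letter 12 places forward in the alphabet (wrapping around), then move the first character to the end.
Working it through for "vmexlfisil": intermediate "hyqjxrueux", final "yqjxrueuxh".
(Check on "zsdpxqvh": → "lepbjcht" → "epbjchtl" ✓)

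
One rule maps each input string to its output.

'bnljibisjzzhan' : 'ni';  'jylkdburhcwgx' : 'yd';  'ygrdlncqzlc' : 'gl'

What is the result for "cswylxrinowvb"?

sl

In each case the input is transformed by: keep one character in every 3, starting at position 2 (positions 2nd, 5th, 8th, ...), then keep only the first 2 characters.
For "cswylxrinowvb" the result is "sl".
(Check on "bnljibisjzzhan": → "niszn" → "ni" ✓)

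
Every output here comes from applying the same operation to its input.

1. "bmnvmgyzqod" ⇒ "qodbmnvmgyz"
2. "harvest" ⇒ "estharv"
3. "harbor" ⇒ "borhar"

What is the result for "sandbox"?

boxsand

The transformation: move the last 3 characters to the front (rotate right by 3).
So "sandbox" becomes "boxsand".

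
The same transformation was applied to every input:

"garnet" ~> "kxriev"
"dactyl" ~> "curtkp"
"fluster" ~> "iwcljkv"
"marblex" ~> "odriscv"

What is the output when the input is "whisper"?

inyzjgv

In each case the input is transformed by: move the last character to the front, then shift every letter 9 places backward in the alphabet (wrapping around).
For "whisper", step one produces "rwhispe"; step two turns that into "inyzjgv".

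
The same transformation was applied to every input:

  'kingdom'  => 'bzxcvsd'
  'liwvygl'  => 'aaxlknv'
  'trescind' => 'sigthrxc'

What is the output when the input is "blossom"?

bqadhhd

Rule — move the last character to the front, then shift every letter 11 places backward in the alphabet (wrapping around).
"blossom" → "bqadhhd".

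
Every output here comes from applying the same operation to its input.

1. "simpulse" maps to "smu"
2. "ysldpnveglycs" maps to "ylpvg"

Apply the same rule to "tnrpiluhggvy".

Rule — delete the last 3 characters, then keep every other character starting from the first (positions 1st, 3rd, 5th, ...).
"tnrpiluhggvy" → "tnrpiluhg" → "triug".

triug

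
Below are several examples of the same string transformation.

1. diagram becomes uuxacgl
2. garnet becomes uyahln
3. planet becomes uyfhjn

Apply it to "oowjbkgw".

vadeiiqq

Looking at the pairs, the operation is to sort the characters into alphabetical order, then shift every letter 6 places backward in the alphabet (wrapping around).
Applying that to "oowjbkgw" gives "vadeiiqq".
(Check on "diagram": → "aadgimr" → "uuxacgl" ✓)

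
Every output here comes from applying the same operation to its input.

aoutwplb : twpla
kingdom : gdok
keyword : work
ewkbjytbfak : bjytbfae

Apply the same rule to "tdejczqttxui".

Rule — swap the first and last characters, then delete the first 3 characters.
Starting from "tdejczqttxui": after the first operation, "idejczqttxut"; after the second, "jczqttxut".

jczqttxut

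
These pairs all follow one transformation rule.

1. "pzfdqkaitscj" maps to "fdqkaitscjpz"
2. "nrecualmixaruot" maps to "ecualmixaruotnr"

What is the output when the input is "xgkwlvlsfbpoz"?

kwlvlsfbpozxg

Each output is the input with this applied: move the first 2 characters to the end (rotate left by 2).
Doing the same to "xgkwlvlsfbpoz": "kwlvlsfbpozxg".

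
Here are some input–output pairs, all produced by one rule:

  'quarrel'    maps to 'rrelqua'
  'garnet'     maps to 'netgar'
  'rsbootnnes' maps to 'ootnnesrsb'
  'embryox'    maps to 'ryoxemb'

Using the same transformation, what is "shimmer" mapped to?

Rule — move the first 3 characters to the end (rotate left by 3).
"shimmer" → "mmershi".

mmershi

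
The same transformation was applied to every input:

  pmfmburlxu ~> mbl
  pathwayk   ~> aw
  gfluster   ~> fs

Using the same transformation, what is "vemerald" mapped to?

The transformation: delete the last character, then keep one character in every 3, starting at position 2 (positions 2nd, 5th, 8th, ...).
Starting from "vemerald": after the first operation, "vemeral"; after the second, "er".

er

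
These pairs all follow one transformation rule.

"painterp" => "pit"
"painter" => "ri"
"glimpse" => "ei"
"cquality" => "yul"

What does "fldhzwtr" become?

rdz

The pattern: take characters alternately from the front and the back (1st, last, 2nd, 2nd-last, ...), then keep one character in every 3, starting at position 2 (positions 2nd, 5th, 8th, ...).
For "fldhzwtr", step one produces "frltdwhz"; step two turns that into "rdz".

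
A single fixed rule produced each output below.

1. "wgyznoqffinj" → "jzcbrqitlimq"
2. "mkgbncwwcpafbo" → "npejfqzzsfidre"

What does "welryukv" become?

hzuoxbyn

Looking at the pairs, the operation is to swap each adjacent pair of characters (1↔2, 3↔4, ...), then shift every letter 3 places forward in the alphabet (wrapping around).
For "welryukv", step one produces "ewrluyvk"; step two turns that into "hzuoxbyn".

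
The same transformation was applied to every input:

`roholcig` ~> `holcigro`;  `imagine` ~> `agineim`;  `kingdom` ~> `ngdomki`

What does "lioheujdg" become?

oheujdgli

Looking at the pairs, the operation is to move the first 2 characters to the end (rotate left by 2).
"lioheujdg" → "oheujdgli".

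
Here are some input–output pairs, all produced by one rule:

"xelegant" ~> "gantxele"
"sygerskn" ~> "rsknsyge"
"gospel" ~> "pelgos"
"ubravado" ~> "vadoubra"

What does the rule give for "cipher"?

In each case the input is transformed by: swap the front and back halves of the string.
So "cipher" becomes "hercip".

hercip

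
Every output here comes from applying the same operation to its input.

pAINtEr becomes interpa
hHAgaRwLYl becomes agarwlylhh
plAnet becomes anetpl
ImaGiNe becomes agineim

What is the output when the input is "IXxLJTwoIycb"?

Rule — move the first 2 characters to the end (rotate left by 2), then convert every letter to lowercase.
For "IXxLJTwoIycb", step one produces "xLJTwoIycbIX"; step two turns that into "xljtwoiycbix".

xljtwoiycbix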